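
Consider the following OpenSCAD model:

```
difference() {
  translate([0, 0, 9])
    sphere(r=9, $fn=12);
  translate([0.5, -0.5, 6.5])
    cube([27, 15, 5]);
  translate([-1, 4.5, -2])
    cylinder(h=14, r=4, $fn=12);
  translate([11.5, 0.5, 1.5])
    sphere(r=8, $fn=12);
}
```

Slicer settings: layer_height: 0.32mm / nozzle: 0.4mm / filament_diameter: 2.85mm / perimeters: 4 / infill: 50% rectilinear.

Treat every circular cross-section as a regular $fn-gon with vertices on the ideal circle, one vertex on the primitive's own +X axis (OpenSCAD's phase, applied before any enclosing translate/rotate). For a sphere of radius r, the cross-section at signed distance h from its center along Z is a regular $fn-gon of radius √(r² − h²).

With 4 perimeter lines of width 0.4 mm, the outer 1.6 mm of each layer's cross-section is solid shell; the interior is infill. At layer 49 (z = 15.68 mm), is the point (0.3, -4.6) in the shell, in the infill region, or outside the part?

shell

At z = 15.68 mm: the r=9 sphere contributes a regular 12-gon of circumradius √(9²−6.68²) = 6.031; the cube at (0.5, -0.5) is not intersected at this z (z outside [6.5, 11.5]); the cylinder at (-1, 4.5) is not intersected at this z (z outside [-2, 12]); the sphere at (11.5, 0.5) does not reach this height (|z−center|=14.180 > r=8); After the difference (first − rest): none of the subtracted shapes is present at this height, so the r=9 sphere is unchanged — 1 connected region. Overall, the cross-section is a single solid region. The nearest boundary edge runs (-0.00, -6.03)→(3.02, -5.22); distance from the point to it = 1.30 mm. The point is inside the cross-section, 1.30 mm from the nearest boundary — within the 1.6 mm shell band (4 × 0.4).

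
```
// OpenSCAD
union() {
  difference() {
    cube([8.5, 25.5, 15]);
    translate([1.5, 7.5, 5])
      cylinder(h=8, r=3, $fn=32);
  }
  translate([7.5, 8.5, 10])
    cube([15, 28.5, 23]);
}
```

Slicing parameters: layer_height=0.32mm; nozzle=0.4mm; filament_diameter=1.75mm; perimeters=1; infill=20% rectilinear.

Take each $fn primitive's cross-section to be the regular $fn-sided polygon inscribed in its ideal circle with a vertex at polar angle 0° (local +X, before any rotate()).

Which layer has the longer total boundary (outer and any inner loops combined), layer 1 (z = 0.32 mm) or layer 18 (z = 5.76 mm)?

Layer 1 (z = 0.32): the cube is present — its section is the full 8.5×25.5 rectangle (perimeter 68.00 mm); the cylinder at (1.5, 7.5) is absent (z outside [5, 13]); Taking the first minus the rest: none of the subtracted shapes is present at this height, so the 8.5×25.5 cube is unchanged — boundary = 68.00 mm; the cube at (7.5, 8.5) is absent (z outside [10, 33]); Taking the union: only that combined region is present, so the union is just that shape — boundary = 68.00 mm. So its perimeter = 68.00 mm. Layer 18 (z = 5.76): the cube (footprint 8.5×25.5) is included at this height (perimeter 68.00 mm); the r=3 cylinder at (1.5, 7.5) gives a regular 32-gon of circumradius 3 (constant along its height) (perimeter = 2·32·3.000·sin(180°/32) = 18.82 mm); Subtracting the remaining from the first: starting from the 8.5×25.5 cube, the r=3 cylinder at (1.5, 7.5) partially overlaps it — only the 22.62 mm² overlap (of its 28.09 mm²) is removed, clipping the outline — boundary = 75.39 mm; the cube at (7.5, 8.5) is not intersected at this z (z outside [10, 33]); Merging all regions: only the result so far is present, so the union is just that shape — boundary = 75.39 mm. So its perimeter = 75.39 mm. Layer 18 is larger (75.39 vs 68.00 mm).

layer 18 (z = 5.76 mm)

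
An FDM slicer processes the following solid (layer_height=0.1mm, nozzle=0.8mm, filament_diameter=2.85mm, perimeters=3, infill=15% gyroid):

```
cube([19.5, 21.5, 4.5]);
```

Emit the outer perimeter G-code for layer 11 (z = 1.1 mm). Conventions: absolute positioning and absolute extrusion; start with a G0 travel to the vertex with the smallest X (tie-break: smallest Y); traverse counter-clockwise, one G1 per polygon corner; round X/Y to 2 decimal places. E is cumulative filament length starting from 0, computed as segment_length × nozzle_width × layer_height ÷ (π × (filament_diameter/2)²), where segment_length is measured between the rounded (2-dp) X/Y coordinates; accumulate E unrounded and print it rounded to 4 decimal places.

G0 X0.00 Y0.00 Z1.10
G1 X19.50 Y0.00 E0.2445
G1 X19.50 Y21.50 E0.5142
G1 X0.00 Y21.50 E0.7587
G1 X0.00 Y0.00 E1.0283

At z = 1.1 mm: the 19.5×21.5 cube contributes its full rectangle. The outline is a single polygon with 4 vertices. Extrusion per mm of travel: 0.8 × 0.1 / (π × 1.425²) = 0.012540. Accumulating E over each segment gives final E = 1.0283.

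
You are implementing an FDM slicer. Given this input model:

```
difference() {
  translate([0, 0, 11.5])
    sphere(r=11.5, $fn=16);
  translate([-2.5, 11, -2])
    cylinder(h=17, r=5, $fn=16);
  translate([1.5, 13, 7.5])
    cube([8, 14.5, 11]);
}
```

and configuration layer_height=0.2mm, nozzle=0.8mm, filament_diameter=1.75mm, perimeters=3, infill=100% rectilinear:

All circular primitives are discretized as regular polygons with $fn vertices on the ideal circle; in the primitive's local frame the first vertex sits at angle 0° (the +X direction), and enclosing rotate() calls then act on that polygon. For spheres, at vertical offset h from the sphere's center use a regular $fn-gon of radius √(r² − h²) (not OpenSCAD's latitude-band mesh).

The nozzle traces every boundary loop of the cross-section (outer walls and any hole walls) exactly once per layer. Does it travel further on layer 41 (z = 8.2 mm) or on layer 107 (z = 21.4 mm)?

Layer 41 (z = 8.2): the sphere: section is a regular 16-gon, circumradius = √(r²−h²) = √(11.5²−3.3²) = 11.016 (perimeter = 2·16·11.016·sin(180°/16) = 68.77 mm); the cylinder at (-2.5, 11): section is a regular 16-gon, circumradius r=5 (perimeter = 2·16·5.000·sin(180°/16) = 31.21 mm); the 8×14.5 cube at (1.5, 13) contributes its full rectangle (perimeter 45.00 mm); Taking the first minus the rest: starting from the r=11.5 sphere, the r=5 cylinder at (-2.5, 11) partially overlaps it — only the 30.61 mm² overlap (of its 76.54 mm²) is removed, clipping the outline; the 8×14.5 cube at (1.5, 13) misses the remaining region (no effect) — boundary = 71.48 mm. So its perimeter = 71.48 mm. Layer 107 (z = 21.4): the r=11.5 sphere contributes a regular 16-gon of circumradius √(11.5²−9.9²) = 5.851 (perimeter = 2·16·5.851·sin(180°/16) = 36.53 mm); the cylinder at (-2.5, 11) is absent (z outside [-2, 15]); the cube at (1.5, 13) does not reach this height (z outside [7.5, 18.5]); After the difference (first − rest): none of the subtracted shapes is present at this height, so the r=11.5 sphere is unchanged — boundary = 36.53 mm. So its perimeter = 36.53 mm. Layer 41 is larger (71.48 vs 36.53 mm).

layer 41 (z = 8.2 mm)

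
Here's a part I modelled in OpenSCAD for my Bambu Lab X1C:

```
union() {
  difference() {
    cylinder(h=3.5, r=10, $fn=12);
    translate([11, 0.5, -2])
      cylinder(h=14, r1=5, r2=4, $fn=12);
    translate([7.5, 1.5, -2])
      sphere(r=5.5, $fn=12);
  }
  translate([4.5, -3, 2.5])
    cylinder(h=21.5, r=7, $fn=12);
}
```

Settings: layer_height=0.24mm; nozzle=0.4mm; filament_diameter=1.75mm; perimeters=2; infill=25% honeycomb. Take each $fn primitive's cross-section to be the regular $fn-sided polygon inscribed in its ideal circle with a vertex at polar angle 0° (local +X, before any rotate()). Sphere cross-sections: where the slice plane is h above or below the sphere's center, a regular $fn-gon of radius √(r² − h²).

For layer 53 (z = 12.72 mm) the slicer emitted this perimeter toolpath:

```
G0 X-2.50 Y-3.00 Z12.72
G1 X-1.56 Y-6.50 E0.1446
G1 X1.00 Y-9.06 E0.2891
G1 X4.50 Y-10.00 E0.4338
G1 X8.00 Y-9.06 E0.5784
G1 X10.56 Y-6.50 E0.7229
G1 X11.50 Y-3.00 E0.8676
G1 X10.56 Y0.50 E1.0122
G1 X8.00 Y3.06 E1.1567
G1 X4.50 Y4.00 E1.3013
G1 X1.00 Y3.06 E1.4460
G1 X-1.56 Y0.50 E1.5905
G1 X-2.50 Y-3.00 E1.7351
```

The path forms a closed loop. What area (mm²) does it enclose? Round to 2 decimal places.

146.95 mm²

Apply the shoelace formula to the sequence of (X, Y) vertices; enclosed area = 146.95 mm².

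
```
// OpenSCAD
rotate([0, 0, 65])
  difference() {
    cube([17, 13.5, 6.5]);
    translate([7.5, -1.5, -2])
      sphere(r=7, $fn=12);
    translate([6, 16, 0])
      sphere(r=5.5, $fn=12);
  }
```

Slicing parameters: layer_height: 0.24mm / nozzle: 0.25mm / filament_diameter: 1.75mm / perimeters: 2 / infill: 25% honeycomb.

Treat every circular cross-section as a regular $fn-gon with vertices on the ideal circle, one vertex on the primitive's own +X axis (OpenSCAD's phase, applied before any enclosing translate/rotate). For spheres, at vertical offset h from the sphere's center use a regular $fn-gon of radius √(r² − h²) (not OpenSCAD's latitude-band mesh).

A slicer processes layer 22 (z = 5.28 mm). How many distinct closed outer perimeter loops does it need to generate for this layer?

At z = 5.28 mm: the cube is present — its section is the full 17×13.5 rectangle; the sphere at (7.5, -1.5) does not reach this height (|z−center|=7.280 > r=7); the sphere at (6, 16): section is a regular 12-gon, circumradius = √(r²−h²) = √(5.5²−5.28²) = 1.540; Subtracting the remaining from the first: starting from the 17×13.5 cube, the r=5.5 sphere at (6, 16) misses the remaining region (no effect) — 1 connected region; (rotated 65° about Z; rotation is an isometry so areas/perimeters/island counts are preserved). The result has 1 disconnected region.

1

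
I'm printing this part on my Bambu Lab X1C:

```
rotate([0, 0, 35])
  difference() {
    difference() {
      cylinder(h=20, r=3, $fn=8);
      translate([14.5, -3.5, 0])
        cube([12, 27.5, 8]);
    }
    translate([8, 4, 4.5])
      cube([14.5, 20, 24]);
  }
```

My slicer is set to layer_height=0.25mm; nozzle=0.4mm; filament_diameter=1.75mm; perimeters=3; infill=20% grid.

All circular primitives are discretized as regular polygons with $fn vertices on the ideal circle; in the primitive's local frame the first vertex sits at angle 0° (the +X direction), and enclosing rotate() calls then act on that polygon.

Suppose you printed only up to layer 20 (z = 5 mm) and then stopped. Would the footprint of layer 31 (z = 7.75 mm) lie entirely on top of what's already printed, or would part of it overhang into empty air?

Compare the two slices. At z = 5: the r=3 cylinder contributes a regular 8-gon of circumradius 3 (area = (8/2)·3.000²·sin(360°/8) = 25.46 mm²); the cube at (14.5, -3.5) (footprint 12×27.5) is included at this height (area 330.00 mm²); After the difference (first − rest): starting from the r=3 cylinder (25.46 mm²), the 12×27.5 cube at (14.5, -3.5) misses the remaining region (no effect) — area = 25.46 mm²; the cube at (8, 4) is present — its section is the full 14.5×20 rectangle (area 290.00 mm²); Subtracting the remaining from the first: starting from the result so far (25.46 mm²), the 14.5×20 cube at (8, 4) misses the remaining region (no effect) — area = 25.46 mm²; (whole slice rotated 35° about Z — lengths, areas and connectivity unchanged). At z = 7.75: the cylinder: section is a regular 8-gon, circumradius r=3 (area = (8/2)·3.000²·sin(360°/8) = 25.46 mm²); the cube at (14.5, -3.5) (footprint 12×27.5) is included at this height (area 330.00 mm²); Subtracting the remaining from the first: starting from the r=3 cylinder (25.46 mm²), the 12×27.5 cube at (14.5, -3.5) misses the remaining region (no effect) — area = 25.46 mm²; the 14.5×20 cube at (8, 4) contributes its full rectangle (area 290.00 mm²); Taking the first minus the rest: starting from that combined region (25.46 mm²), the 14.5×20 cube at (8, 4) misses the remaining region (no effect) — area = 25.46 mm²; (whole slice rotated 35° about Z — lengths, areas and connectivity unchanged). Checking containment: the cross-section at z = 7.75 is a subset of the cross-section at z = 5.

entirely on top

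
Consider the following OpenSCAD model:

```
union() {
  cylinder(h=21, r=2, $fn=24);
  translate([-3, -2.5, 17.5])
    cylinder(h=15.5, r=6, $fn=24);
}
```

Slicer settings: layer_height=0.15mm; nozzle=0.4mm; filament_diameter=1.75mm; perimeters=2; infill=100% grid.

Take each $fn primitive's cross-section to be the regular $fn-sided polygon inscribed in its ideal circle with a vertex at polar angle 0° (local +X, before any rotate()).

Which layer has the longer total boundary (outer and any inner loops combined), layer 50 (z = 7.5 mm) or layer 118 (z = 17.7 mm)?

Layer 50 (z = 7.5): the cylinder: section is a regular 24-gon, circumradius r=2 (perimeter = 2·24·2.000·sin(180°/24) = 12.53 mm); the cylinder at (-3, -2.5) does not reach this height (z outside [17.5, 33]); Taking the union: only the r=2 cylinder is present, so the union is just that shape — boundary = 12.53 mm. So its perimeter = 12.53 mm. Layer 118 (z = 17.7): the r=2 cylinder gives a regular 24-gon of circumradius 2 (constant along its height) (perimeter = 2·24·2.000·sin(180°/24) = 12.53 mm); the r=6 cylinder at (-3, -2.5) contributes a regular 24-gon of circumradius 6 (perimeter = 2·24·6.000·sin(180°/24) = 37.59 mm); Merging all regions: the r=2 cylinder lies entirely inside the r=6 cylinder at (-3, -2.5), so the union is just the r=6 cylinder at (-3, -2.5) — boundary = 37.59 mm. So its perimeter = 37.59 mm. Layer 118 is larger (37.59 vs 12.53 mm).

layer 118 (z = 17.7 mm)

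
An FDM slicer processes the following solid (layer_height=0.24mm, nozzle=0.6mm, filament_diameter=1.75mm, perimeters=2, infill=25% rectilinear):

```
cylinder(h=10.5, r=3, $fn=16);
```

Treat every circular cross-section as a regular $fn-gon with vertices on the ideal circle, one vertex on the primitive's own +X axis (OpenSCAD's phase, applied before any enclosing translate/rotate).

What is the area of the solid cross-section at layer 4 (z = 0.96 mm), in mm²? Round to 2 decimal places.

27.55 mm²

At z = 0.96 mm: the cylinder: section is a regular 16-gon, circumradius r=3 (area = (16/2)·3.000²·sin(360°/16) = 27.55 mm²). Overall, the cross-section is a single solid region. Net area = 27.55 mm².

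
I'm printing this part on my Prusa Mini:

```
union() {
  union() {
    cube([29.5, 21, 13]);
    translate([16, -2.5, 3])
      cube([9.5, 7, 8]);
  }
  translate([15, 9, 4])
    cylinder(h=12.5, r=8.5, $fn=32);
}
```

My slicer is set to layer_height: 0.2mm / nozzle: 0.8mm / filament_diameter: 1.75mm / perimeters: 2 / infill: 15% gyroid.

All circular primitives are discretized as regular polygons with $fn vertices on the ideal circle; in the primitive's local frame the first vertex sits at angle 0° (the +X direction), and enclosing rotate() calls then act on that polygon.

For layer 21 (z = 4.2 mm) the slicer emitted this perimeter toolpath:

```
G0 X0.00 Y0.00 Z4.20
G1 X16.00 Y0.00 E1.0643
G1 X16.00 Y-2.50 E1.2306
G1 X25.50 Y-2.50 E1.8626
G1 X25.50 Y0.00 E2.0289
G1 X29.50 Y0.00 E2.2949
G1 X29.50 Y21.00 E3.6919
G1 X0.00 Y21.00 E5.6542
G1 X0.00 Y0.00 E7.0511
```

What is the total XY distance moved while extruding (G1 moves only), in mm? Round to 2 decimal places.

Sum the Euclidean lengths of each G1 segment: total = 106.00 mm.

106.00 mm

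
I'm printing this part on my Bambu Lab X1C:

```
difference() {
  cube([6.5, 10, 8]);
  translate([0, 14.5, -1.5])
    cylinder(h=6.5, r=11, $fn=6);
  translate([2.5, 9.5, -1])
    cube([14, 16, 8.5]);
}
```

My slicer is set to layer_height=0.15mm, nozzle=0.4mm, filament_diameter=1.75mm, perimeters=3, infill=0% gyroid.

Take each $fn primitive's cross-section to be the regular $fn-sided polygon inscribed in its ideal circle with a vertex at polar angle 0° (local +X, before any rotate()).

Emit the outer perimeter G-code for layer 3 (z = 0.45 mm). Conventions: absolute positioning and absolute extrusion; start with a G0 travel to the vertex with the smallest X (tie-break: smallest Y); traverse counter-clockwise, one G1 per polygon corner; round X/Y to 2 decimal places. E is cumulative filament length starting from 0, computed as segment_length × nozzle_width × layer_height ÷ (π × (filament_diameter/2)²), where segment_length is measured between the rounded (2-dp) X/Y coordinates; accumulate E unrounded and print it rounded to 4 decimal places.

G0 X0.00 Y0.00 Z0.45
G1 X6.50 Y0.00 E0.1621
G1 X6.50 Y6.71 E0.3295
G1 X5.50 Y4.97 E0.3796
G1 X0.00 Y4.97 E0.5168
G1 X0.00 Y0.00 E0.6408

At z = 0.45 mm: the cube (footprint 6.5×10) is included at this height; the r=11 cylinder at (0, 14.5) contributes a regular 6-gon of circumradius 11; the cube at (2.5, 9.5) (footprint 14×16) is included at this height; Taking the first minus the rest: starting from the 6.5×10 cube, the r=11 cylinder at (0, 14.5) partially overlaps it — only the 31.80 mm² overlap (of its 314.37 mm²) is removed, clipping the outline; the 14×16 cube at (2.5, 9.5) misses the remaining region (no effect) — 1 connected region. The outline is a single polygon with 5 vertices. Extrusion per mm of travel: 0.4 × 0.15 / (π × 0.875²) = 0.024945. Accumulating E over each segment gives final E = 0.6408.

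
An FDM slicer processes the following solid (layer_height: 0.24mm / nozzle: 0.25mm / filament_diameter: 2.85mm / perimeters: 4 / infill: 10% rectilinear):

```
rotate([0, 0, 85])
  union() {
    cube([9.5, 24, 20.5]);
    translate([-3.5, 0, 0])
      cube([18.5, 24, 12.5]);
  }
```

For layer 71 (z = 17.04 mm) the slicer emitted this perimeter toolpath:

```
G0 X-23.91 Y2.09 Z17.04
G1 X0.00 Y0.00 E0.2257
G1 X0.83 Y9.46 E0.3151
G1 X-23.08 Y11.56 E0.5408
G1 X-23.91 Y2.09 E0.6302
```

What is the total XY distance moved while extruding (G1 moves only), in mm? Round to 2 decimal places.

67.01 mm

Sum the Euclidean lengths of each G1 segment: total = 67.01 mm.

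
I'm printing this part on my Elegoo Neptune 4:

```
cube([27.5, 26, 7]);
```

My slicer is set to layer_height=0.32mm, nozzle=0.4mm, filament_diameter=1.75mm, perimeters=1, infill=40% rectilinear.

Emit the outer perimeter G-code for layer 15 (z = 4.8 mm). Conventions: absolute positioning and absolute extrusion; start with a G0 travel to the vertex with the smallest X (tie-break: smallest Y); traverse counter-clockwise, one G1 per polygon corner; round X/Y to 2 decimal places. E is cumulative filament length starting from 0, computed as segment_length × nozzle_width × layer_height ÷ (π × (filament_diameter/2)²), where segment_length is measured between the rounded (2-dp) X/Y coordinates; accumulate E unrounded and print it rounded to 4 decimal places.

At z = 4.8 mm: the cube is present — its section is the full 27.5×26 rectangle. The outline is a single polygon with 4 vertices. Extrusion per mm of travel: 0.4 × 0.32 / (π × 0.875²) = 0.053216. Accumulating E over each segment gives final E = 5.6941.

G0 X0.00 Y0.00 Z4.80
G1 X27.50 Y0.00 E1.4634
G1 X27.50 Y26.00 E2.8471
G1 X0.00 Y26.00 E4.3105
G1 X0.00 Y0.00 E5.6941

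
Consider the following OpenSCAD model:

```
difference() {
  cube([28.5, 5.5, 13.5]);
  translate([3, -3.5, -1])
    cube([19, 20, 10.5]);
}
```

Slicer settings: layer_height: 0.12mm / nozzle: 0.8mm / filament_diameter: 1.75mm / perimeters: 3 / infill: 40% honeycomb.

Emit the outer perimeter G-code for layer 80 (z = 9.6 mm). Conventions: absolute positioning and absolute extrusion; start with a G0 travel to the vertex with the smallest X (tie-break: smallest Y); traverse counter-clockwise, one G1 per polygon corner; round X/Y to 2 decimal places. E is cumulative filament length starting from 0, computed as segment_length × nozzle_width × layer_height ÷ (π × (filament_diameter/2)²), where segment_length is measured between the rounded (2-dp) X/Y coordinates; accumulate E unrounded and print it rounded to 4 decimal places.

G0 X0.00 Y0.00 Z9.60
G1 X28.50 Y0.00 E1.1375
G1 X28.50 Y5.50 E1.3570
G1 X0.00 Y5.50 E2.4945
G1 X0.00 Y0.00 E2.7140

At z = 9.6 mm: the cube (footprint 28.5×5.5) is included at this height; the cube at (3, -3.5) is absent (z outside [-1, 9.5]); After the difference (first − rest): none of the subtracted shapes is present at this height, so the 28.5×5.5 cube is unchanged — 1 connected region. The outline is a single polygon with 4 vertices. Extrusion per mm of travel: 0.8 × 0.12 / (π × 0.875²) = 0.039912. Accumulating E over each segment gives final E = 2.7140.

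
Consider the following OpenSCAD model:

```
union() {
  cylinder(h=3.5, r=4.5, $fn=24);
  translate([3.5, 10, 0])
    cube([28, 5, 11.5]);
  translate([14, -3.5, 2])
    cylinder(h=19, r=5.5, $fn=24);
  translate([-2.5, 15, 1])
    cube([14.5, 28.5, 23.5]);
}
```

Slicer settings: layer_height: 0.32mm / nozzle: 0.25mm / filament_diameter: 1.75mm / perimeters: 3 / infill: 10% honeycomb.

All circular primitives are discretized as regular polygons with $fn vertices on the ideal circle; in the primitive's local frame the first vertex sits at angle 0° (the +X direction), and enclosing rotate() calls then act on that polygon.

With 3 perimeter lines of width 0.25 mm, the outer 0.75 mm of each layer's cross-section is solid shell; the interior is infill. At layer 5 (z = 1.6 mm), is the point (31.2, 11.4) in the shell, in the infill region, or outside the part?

At z = 1.6 mm: the r=4.5 cylinder gives a regular 24-gon of circumradius 4.5 (constant along its height); the cube at (3.5, 10) is present — its section is the full 28×5 rectangle; the cylinder at (14, -3.5) is not intersected at this z (z outside [2, 21]); the cube at (-2.5, 15) is present — its section is the full 14.5×28.5 rectangle; Combining (union): the 3 present regions share edge segments without overlapping in area, so areas simply add but the touching pieces fuse into one outline (the shared edge portions become interior and drop out of the boundary) — 2 connected regions. Overall, the cross-section has 2 separate islands. The nearest boundary edge runs (31.50, 15.00)→(31.50, 10.00); distance from the point to it = 0.30 mm. (Shell/infill is judged within the island containing the point — the largest one.) The point is inside the cross-section, 0.30 mm from the nearest boundary — within the 0.75 mm shell band (3 × 0.25).

shell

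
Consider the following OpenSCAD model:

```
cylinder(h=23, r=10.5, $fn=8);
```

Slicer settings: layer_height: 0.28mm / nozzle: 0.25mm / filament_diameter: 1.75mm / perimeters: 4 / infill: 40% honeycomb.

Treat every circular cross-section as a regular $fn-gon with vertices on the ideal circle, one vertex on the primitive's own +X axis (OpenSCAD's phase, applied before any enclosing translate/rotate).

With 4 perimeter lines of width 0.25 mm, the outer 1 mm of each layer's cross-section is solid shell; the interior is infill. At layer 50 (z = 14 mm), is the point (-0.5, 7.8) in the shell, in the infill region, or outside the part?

infill

At z = 14 mm: the r=10.5 cylinder contributes a regular 8-gon of circumradius 10.5. Overall, the cross-section is a single solid region. The nearest boundary edge runs (0.00, 10.50)→(-7.42, 7.42); distance from the point to it = 2.30 mm. The point is inside the cross-section and 2.30 mm from the nearest boundary — more than the 1 mm shell width (4 × 0.25), so it's in the infill interior.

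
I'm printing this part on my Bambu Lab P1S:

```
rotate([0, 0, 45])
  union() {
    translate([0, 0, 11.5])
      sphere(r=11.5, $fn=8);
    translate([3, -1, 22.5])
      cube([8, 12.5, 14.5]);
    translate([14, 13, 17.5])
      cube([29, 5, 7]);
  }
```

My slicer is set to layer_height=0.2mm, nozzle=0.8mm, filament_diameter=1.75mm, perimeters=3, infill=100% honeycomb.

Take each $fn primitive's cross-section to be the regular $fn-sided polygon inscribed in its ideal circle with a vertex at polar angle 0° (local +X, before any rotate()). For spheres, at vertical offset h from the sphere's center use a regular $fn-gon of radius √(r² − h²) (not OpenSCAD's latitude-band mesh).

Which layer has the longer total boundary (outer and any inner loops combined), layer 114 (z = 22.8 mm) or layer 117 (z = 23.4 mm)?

layer 114 (z = 22.8 mm)

Layer 114 (z = 22.8): the r=11.5 sphere contributes a regular 8-gon of circumradius √(11.5²−11.3²) = 2.135 (perimeter = 2·8·2.135·sin(180°/8) = 13.08 mm); the 8×12.5 cube at (3, -1) contributes its full rectangle (perimeter 41.00 mm); the cube at (14, 13) (footprint 29×5) is included at this height (perimeter 68.00 mm); Taking the union: the 3 present regions are separate (no shared area or edge), so areas and boundary lengths simply add and each stays a separate island — boundary = 122.08 mm; (whole slice rotated 45° about Z — lengths, areas and connectivity unchanged). So its perimeter = 122.08 mm. Layer 117 (z = 23.4): the sphere is not intersected at this z (|z−center|=11.900 > r=11.5); the cube at (3, -1) (footprint 8×12.5) is included at this height (perimeter 41.00 mm); the cube at (14, 13) is present — its section is the full 29×5 rectangle (perimeter 68.00 mm); Merging all regions: the 2 present regions are separate (no shared area or edge), so areas and boundary lengths simply add and each stays a separate island — boundary = 109.00 mm; (whole slice rotated 45° about Z — lengths, areas and connectivity unchanged). So its perimeter = 109.00 mm. Layer 114 is larger (122.08 vs 109.00 mm).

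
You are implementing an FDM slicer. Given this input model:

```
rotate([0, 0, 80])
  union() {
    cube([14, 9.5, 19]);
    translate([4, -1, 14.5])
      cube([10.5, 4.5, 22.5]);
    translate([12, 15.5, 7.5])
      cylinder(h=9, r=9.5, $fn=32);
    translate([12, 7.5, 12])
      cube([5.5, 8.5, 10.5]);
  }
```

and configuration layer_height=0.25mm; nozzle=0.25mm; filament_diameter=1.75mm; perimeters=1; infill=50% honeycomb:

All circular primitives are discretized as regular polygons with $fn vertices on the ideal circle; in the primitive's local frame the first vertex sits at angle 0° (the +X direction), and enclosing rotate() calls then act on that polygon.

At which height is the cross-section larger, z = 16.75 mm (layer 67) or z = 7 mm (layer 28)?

layer 67 (z = 16.75 mm)

Layer 67 (z = 16.75): the cube (footprint 14×9.5) is included at this height (area 133.00 mm²); the 10.5×4.5 cube at (4, -1) contributes its full rectangle (area 47.25 mm²); the cylinder at (12, 15.5) is not intersected at this z (z outside [7.5, 16.5]); the 5.5×8.5 cube at (12, 7.5) contributes its full rectangle (area 46.75 mm²); Merging all regions: the regions partially overlap — summed areas 227.00 mm² minus the doubly-counted overlap 39.00 mm² gives 188.00 mm² — area = 188.00 mm²; (rotated 80° about Z; rotation is an isometry so areas/perimeters/island counts are preserved). So its area = 188.00 mm². Layer 28 (z = 7): the 14×9.5 cube contributes its full rectangle (area 133.00 mm²); the cube at (4, -1) is not intersected at this z (z outside [14.5, 37]); the cylinder at (12, 15.5) is absent (z outside [7.5, 16.5]); the cube at (12, 7.5) is absent (z outside [12, 22.5]); Combining (union): only the 14×9.5 cube is present, so the union is just that shape — area = 133.00 mm²; (rotated 80° about Z; rotation is an isometry so areas/perimeters/island counts are preserved). So its area = 133.00 mm². Layer 67 is larger (188.00 vs 133.00 mm²).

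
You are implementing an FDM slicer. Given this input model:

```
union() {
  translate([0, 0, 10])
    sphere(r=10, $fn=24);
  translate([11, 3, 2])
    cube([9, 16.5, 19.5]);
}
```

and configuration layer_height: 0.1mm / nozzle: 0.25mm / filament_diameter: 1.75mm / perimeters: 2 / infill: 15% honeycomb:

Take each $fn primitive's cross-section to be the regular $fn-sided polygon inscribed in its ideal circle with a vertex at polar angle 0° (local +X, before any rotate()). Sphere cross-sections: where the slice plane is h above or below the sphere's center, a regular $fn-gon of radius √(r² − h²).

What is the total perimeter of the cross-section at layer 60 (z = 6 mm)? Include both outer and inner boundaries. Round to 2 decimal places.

108.42 mm

At z = 6 mm: the r=10 sphere slices to a regular 24-gon of circumradius 9.165 (√(r²−h²) with h=4 from center) (perimeter = 2·24·9.165·sin(180°/24) = 57.42 mm); the cube at (11, 3) is present — its section is the full 9×16.5 rectangle (perimeter 51.00 mm); Merging all regions: the 2 present regions are separate (no shared area or edge), so areas and boundary lengths simply add and each stays a separate island — boundary = 108.42 mm. Overall, the cross-section has 2 separate islands. Total boundary length (outer) = 108.42 mm.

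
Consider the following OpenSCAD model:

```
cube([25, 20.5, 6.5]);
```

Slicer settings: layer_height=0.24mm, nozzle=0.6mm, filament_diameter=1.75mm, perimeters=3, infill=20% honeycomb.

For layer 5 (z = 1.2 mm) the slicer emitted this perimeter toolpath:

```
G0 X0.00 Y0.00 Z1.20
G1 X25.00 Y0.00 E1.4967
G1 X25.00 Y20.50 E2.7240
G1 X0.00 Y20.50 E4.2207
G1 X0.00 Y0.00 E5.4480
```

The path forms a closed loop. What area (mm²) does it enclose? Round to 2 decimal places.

512.50 mm²

Apply the shoelace formula to the sequence of (X, Y) vertices; enclosed area = 512.50 mm².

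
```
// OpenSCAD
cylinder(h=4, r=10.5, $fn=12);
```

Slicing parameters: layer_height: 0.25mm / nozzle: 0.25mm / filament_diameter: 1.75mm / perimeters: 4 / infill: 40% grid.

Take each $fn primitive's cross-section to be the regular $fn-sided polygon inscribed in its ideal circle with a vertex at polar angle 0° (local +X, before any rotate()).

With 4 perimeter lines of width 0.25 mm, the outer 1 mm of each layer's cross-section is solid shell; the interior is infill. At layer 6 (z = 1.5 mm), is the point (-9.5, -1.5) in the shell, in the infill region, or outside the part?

At z = 1.5 mm: the r=10.5 cylinder gives a regular 12-gon of circumradius 10.5 (constant along its height). Overall, the cross-section is a single solid region. The nearest boundary edge runs (-10.50, 0.00)→(-9.09, -5.25); distance from the point to it = 0.58 mm. The point is inside the cross-section, 0.58 mm from the nearest boundary — within the 1 mm shell band (4 × 0.25).

shell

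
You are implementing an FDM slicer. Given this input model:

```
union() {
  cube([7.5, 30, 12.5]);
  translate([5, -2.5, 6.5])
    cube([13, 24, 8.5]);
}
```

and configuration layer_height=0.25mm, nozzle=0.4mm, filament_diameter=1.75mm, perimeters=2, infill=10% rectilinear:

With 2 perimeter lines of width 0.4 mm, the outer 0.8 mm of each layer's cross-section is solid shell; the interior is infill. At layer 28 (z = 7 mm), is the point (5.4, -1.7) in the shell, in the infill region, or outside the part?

At z = 7 mm: the 7.5×30 cube contributes its full rectangle; the cube at (5, -2.5) is present — its section is the full 13×24 rectangle; Combining (union): the regions partially overlap (shared area 53.75 mm²), so overlapping operands fuse into one piece — 1 connected region. Overall, the cross-section is a single solid region. The nearest boundary edge runs (5.00, -2.50)→(5.00, 0.00); distance from the point to it = 0.40 mm. The point is inside the cross-section, 0.40 mm from the nearest boundary — within the 0.8 mm shell band (2 × 0.4).

shell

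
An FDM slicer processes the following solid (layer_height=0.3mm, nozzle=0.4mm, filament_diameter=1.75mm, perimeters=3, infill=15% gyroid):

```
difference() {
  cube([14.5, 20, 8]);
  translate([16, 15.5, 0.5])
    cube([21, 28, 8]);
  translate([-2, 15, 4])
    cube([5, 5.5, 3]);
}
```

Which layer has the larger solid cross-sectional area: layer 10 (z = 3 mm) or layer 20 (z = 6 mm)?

Layer 10 (z = 3): the 14.5×20 cube contributes its full rectangle (area 290.00 mm²); the cube at (16, 15.5) is present — its section is the full 21×28 rectangle (area 588.00 mm²); the cube at (-2, 15) is absent (z outside [4, 7]); Taking the first minus the rest: starting from the 14.5×20 cube (290.00 mm²), the 21×28 cube at (16, 15.5) misses the remaining region (no effect) — area = 290.00 mm². So its area = 290.00 mm². Layer 20 (z = 6): the 14.5×20 cube contributes its full rectangle (area 290.00 mm²); the 21×28 cube at (16, 15.5) contributes its full rectangle (area 588.00 mm²); the cube at (-2, 15) (footprint 5×5.5) is included at this height (area 27.50 mm²); Subtracting the remaining from the first: starting from the 14.5×20 cube (290.00 mm²), the 21×28 cube at (16, 15.5) misses the remaining region (no effect); the 5×5.5 cube at (-2, 15) partially overlaps it — only the 15.00 mm² overlap (of its 27.50 mm²) is removed, clipping the outline — area = 275.00 mm². So its area = 275.00 mm². Layer 10 is larger (290.00 vs 275.00 mm²).

layer 10 (z = 3 mm)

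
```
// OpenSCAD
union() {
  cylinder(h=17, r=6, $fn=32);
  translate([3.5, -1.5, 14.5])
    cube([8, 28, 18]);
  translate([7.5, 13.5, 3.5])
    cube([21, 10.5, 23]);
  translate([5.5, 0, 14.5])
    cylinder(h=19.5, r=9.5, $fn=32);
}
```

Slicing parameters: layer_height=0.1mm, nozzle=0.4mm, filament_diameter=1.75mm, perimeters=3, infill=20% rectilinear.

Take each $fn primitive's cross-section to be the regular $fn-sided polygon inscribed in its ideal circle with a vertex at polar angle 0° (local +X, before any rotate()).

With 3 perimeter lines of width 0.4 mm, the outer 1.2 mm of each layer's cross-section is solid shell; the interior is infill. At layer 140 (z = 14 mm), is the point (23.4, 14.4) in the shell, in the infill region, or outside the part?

shell

At z = 14 mm: the r=6 cylinder gives a regular 32-gon of circumradius 6 (constant along its height); the cube at (3.5, -1.5) is absent (z outside [14.5, 32.5]); the cube at (7.5, 13.5) (footprint 21×10.5) is included at this height; the cylinder at (5.5, 0) does not reach this height (z outside [14.5, 34]); Combining (union): the 2 present regions are separate (no shared area or edge), so areas and boundary lengths simply add and each stays a separate island — 2 connected regions. Overall, the cross-section has 2 separate islands. The nearest boundary edge runs (28.50, 13.50)→(7.50, 13.50); distance from the point to it = 0.90 mm. (Shell/infill is judged within the island containing the point — the largest one.) The point is inside the cross-section, 0.90 mm from the nearest boundary — within the 1.2 mm shell band (3 × 0.4).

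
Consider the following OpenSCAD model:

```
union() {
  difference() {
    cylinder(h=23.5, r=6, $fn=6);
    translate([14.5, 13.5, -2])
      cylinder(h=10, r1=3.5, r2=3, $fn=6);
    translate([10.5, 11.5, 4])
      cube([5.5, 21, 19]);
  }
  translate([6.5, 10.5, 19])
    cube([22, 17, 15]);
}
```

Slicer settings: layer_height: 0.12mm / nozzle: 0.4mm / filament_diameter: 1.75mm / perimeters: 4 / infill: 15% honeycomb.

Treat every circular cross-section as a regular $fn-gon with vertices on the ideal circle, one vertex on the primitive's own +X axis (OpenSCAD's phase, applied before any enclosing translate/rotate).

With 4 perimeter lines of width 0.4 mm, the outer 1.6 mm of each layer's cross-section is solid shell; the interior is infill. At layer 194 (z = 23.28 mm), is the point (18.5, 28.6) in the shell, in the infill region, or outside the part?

outside

At z = 23.28 mm: the r=6 cylinder gives a regular 6-gon of circumradius 6 (constant along its height); the cone at (14.5, 13.5) is absent (z outside [-2, 8]); the cube at (10.5, 11.5) is not intersected at this z (z outside [4, 23]); Subtracting the remaining from the first: none of the subtracted shapes is present at this height, so the r=6 cylinder is unchanged — 1 connected region; the cube at (6.5, 10.5) (footprint 22×17) is included at this height; Taking the union: the 2 present regions are separate (no shared area or edge), so areas and boundary lengths simply add and each stays a separate island — 2 connected regions. Overall, the cross-section has 2 separate islands. The nearest boundary edge runs (6.50, 27.50)→(28.50, 27.50); distance from the point to it = 1.10 mm. The point is not inside any of the regions above, so it lies outside the cross-section (1.10 mm from the nearest boundary).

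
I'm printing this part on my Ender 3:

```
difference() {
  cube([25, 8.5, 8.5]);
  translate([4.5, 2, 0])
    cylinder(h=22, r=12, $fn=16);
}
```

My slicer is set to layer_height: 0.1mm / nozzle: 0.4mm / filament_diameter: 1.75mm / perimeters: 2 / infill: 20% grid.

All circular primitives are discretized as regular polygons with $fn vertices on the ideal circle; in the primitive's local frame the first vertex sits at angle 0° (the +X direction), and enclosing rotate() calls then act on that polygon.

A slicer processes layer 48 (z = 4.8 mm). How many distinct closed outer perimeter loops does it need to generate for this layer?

1

At z = 4.8 mm: the cube is present — its section is the full 25×8.5 rectangle; the r=12 cylinder at (4.5, 2) gives a regular 16-gon of circumradius 12 (constant along its height); Taking the first minus the rest: starting from the 25×8.5 cube, the r=12 cylinder at (4.5, 2) partially overlaps it — only the 134.80 mm² overlap (of its 440.85 mm²) is removed, clipping the outline — 1 connected region. The result has 1 disconnected region.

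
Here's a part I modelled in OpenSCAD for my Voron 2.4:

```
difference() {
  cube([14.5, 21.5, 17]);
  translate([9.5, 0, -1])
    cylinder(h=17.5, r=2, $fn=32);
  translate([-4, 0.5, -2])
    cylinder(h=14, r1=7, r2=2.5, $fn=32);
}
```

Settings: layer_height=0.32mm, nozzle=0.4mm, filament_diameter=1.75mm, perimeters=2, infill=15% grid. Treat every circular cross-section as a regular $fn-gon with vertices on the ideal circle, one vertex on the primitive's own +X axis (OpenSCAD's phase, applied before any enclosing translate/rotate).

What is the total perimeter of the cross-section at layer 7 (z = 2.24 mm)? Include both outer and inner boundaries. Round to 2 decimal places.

At z = 2.24 mm: the cube is present — its section is the full 14.5×21.5 rectangle (perimeter 72.00 mm); the r=2 cylinder at (9.5, 0) contributes a regular 32-gon of circumradius 2 (perimeter = 2·32·2.000·sin(180°/32) = 12.55 mm); the cone at (-4, 0.5) (r1=7→r2=2.5) has section circumradius 5.637 here — a regular 32-gon (perimeter = 2·32·5.637·sin(180°/32) = 35.36 mm); Taking the first minus the rest: starting from the 14.5×21.5 cube, the r=2 cylinder at (9.5, 0) partially overlaps it — only the 6.24 mm² overlap (of its 12.49 mm²) is removed, clipping the outline; the cone at (-4, 0.5) partially overlaps it — only the 5.21 mm² overlap (of its 99.19 mm²) is removed, clipping the outline — boundary = 73.12 mm. Overall, the cross-section is a single solid region. Total boundary length (outer) = 73.12 mm.

73.12 mm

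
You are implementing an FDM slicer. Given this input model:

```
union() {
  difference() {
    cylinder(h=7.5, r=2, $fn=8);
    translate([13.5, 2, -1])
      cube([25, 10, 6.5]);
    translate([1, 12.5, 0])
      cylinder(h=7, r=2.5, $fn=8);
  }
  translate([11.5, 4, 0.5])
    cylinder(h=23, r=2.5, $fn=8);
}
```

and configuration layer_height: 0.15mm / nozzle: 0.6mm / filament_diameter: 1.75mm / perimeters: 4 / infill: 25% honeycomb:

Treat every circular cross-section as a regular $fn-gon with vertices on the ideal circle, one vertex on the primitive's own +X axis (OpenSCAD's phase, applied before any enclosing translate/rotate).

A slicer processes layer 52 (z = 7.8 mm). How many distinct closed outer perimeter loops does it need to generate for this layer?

At z = 7.8 mm: the cylinder is absent (z outside [0, 7.5]); the cube at (13.5, 2) does not reach this height (z outside [-1, 5.5]); the cylinder at (1, 12.5) does not reach this height (z outside [0, 7]); Taking the first minus the rest: the first operand is absent here, so nothing remains; the r=2.5 cylinder at (11.5, 4) contributes a regular 8-gon of circumradius 2.5; Merging all regions: only the r=2.5 cylinder at (11.5, 4) is present, so the union is just that shape — 1 connected region. The result has 1 disconnected region.

1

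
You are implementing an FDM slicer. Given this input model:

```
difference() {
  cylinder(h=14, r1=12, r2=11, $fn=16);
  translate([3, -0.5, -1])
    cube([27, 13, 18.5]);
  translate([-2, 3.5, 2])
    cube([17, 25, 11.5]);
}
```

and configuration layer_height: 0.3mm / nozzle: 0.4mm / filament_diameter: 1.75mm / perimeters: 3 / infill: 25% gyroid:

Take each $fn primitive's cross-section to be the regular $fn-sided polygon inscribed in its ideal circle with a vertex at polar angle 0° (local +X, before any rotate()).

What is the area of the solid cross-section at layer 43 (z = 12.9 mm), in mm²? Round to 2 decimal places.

273.54 mm²

At z = 12.9 mm: the cone (r1=12→r2=11) has section circumradius 11.079 here — a regular 16-gon (area = (16/2)·11.079²·sin(360°/16) = 375.75 mm²); the cube at (3, -0.5) (footprint 27×13) is included at this height (area 351.00 mm²); the cube at (-2, 3.5) is present — its section is the full 17×25 rectangle (area 425.00 mm²); After the difference (first − rest): starting from the cone (375.75 mm²), the 27×13 cube at (3, -0.5) partially overlaps it — only the 65.61 mm² overlap (of its 351.00 mm²) is removed, clipping the outline; the 17×25 cube at (-2, 3.5) partially overlaps it — only the 36.60 mm² overlap (of its 425.00 mm²) is removed, clipping the outline — area = 273.54 mm². Overall, the cross-section is a single solid region. Net area = 273.54 mm².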